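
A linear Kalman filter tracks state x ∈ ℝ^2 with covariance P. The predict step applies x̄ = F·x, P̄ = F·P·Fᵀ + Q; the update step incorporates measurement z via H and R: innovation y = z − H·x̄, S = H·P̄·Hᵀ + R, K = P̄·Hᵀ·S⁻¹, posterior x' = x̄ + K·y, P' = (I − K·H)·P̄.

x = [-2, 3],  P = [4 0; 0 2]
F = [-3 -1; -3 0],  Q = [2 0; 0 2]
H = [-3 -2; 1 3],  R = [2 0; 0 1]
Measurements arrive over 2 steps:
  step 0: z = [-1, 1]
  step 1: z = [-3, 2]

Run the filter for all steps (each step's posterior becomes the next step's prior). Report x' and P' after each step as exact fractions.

step 0: x̄ = F·x = [3, 6]
step 0: P̄ = F·P·Fᵀ + Q = [40 36; 36 38]
step 0: y = z − H·x̄ = [20, -20]
step 0: S = H·P̄·Hᵀ + R = [946 -744; -744 599]
step 0: K = P̄·Hᵀ·S⁻¹ = [-2448/6559 -1420/6559; 692/6559 2502/6559]
step 0: x' = x̄ + K·y = [-883/6559, 3154/6559]
step 0: P' = (I − K·H)·P̄ = [2504/6559 -1308/6559; -1308/6559 1270/6559]
step 1: x̄ = F·x = [-505/6559, 2649/6559]
step 1: P̄ = F·P·Fᵀ + Q = [29076/6559 18612/6559; 18612/6559 35654/6559]
step 1: y = z − H·x̄ = [-15894/6559, 5676/6559]
step 1: S = H·P̄·Hᵀ + R = [640762/6559 -505884/6559; -505884/6559 468193/6559]
step 1: K = P̄·Hᵀ·S⁻¹ = [-1167246/3360395 -651768/3360395; 304768/3360395 1230594/3360395]
step 1: x' = x̄ + K·y = [2005759/3360395, 1683573/3360395]
step 1: P' = (I − K·H)·P̄ = [1186716/3360395 -612828/3360395; -612828/3360395 614474/3360395]

step 0: x' = [-883/6559, 3154/6559], P' = [2504/6559 -1308/6559; -1308/6559 1270/6559]
step 1: x' = [2005759/3360395, 1683573/3360395], P' = [1186716/3360395 -612828/3360395; -612828/3360395 614474/3360395]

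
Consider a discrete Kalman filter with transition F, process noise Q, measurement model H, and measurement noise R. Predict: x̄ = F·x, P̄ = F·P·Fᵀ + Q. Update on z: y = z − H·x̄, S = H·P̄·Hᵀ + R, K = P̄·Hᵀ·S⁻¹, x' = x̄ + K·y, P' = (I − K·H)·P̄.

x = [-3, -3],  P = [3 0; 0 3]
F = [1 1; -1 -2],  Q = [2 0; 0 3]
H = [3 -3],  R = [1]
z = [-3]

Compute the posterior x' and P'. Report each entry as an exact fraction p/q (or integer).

x' = [-240/397, 171/397]
P' = [575/397 558/397; 558/397 585/397]

x̄ = F·x = [-6, 9]
P̄ = F·P·Fᵀ + Q = [8 -9; -9 18]
y = z − H·x̄ = [42]
S = H·P̄·Hᵀ + R = [397]
K = P̄·Hᵀ·S⁻¹ = [51/397; -81/397]
x' = x̄ + K·y = [-240/397, 171/397]
P' = (I − K·H)·P̄ = [575/397 558/397; 558/397 585/397]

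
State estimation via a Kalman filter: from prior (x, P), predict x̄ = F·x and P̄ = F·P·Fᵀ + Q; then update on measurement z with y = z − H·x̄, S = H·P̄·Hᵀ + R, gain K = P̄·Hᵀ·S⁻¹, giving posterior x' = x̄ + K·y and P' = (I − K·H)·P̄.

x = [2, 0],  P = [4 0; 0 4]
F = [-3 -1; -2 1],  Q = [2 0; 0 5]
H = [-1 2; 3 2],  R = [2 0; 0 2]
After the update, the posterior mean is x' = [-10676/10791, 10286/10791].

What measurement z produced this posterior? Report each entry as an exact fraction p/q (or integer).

z = [3, -1]

x̄ = F·x = [-6, -4]
P̄ = F·P·Fᵀ + Q = [42 20; 20 25]
S = H·P̄·Hᵀ + R = [64 54; 54 720]
K = P̄·Hᵀ·S⁻¹ = [-289/1199 2683/10791; 435/1199 1355/10791]
x' − x̄ = [54070/10791, 53450/10791] = K·y
y = (KᵀK)⁻¹·Kᵀ·(x' − x̄) = [5, 25]
z = y + H·x̄ = [5, 25] + [-2, -26] = [3, -1]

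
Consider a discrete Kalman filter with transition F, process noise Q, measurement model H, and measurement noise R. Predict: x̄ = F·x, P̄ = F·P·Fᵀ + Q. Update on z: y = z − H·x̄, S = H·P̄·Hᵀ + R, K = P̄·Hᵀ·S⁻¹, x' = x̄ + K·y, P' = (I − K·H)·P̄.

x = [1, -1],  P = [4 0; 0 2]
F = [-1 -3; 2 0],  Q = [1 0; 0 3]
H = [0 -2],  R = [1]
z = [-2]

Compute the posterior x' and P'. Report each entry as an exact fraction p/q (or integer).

x̄ = F·x = [2, 2]
P̄ = F·P·Fᵀ + Q = [23 -8; -8 19]
y = z − H·x̄ = [2]
S = H·P̄·Hᵀ + R = [77]
K = P̄·Hᵀ·S⁻¹ = [16/77; -38/77]
x' = x̄ + K·y = [186/77, 78/77]
P' = (I − K·H)·P̄ = [1515/77 -8/77; -8/77 19/77]

x' = [186/77, 78/77]
P' = [1515/77 -8/77; -8/77 19/77]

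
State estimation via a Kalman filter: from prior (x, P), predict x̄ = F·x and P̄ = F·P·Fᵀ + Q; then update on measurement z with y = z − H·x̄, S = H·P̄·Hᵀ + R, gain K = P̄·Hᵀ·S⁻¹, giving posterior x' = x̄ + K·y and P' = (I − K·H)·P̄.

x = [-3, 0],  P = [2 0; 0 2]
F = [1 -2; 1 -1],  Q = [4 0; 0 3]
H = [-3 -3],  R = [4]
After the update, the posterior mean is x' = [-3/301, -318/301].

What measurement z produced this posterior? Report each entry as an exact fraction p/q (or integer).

z = [3]

x̄ = F·x = [-3, -3]
P̄ = F·P·Fᵀ + Q = [14 6; 6 7]
S = H·P̄·Hᵀ + R = [301]
K = P̄·Hᵀ·S⁻¹ = [-60/301; -39/301]
x' − x̄ = [900/301, 585/301] = K·y
y = (KᵀK)⁻¹·Kᵀ·(x' − x̄) = [-15]
z = y + H·x̄ = [-15] + [18] = [3]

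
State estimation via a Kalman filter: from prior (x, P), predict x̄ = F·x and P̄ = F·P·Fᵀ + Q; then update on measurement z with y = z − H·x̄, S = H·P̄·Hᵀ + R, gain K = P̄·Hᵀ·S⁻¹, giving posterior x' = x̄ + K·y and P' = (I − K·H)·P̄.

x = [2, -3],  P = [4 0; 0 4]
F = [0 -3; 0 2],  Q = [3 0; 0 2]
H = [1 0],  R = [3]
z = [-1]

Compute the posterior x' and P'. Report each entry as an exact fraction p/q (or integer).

x' = [-2/7, -2/7]
P' = [39/14 -12/7; -12/7 30/7]

x̄ = F·x = [9, -6]
P̄ = F·P·Fᵀ + Q = [39 -24; -24 18]
y = z − H·x̄ = [-10]
S = H·P̄·Hᵀ + R = [42]
K = P̄·Hᵀ·S⁻¹ = [13/14; -4/7]
x' = x̄ + K·y = [-2/7, -2/7]
P' = (I − K·H)·P̄ = [39/14 -12/7; -12/7 30/7]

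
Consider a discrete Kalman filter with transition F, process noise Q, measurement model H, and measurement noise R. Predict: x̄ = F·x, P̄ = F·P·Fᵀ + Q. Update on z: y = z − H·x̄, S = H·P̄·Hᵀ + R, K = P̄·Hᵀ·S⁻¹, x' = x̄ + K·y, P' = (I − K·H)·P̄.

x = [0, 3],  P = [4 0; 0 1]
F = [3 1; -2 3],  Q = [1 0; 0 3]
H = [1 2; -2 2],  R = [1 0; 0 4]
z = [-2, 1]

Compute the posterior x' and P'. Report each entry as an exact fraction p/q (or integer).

x' = [-1333/1652, -47/118]
P' = [3153/5782 -46/413; -46/413 13/59]

x̄ = F·x = [3, 9]
P̄ = F·P·Fᵀ + Q = [38 -21; -21 28]
y = z − H·x̄ = [-23, -11]
S = H·P̄·Hᵀ + R = [67 78; 78 436]
K = P̄·Hᵀ·S⁻¹ = [1865/5782 -3797/11564; 136/413 137/826]
x' = x̄ + K·y = [-1333/1652, -47/118]
P' = (I − K·H)·P̄ = [3153/5782 -46/413; -46/413 13/59]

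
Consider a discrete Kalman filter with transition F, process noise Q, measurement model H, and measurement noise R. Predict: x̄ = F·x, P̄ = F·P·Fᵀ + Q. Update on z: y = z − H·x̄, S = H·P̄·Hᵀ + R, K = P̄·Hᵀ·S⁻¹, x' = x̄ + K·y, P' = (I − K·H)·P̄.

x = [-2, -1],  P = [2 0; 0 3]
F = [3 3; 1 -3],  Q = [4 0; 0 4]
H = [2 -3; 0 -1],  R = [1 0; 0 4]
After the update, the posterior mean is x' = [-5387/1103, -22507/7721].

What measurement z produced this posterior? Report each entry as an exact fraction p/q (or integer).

z = [-1, 3]

x̄ = F·x = [-9, 1]
P̄ = F·P·Fᵀ + Q = [49 -21; -21 33]
S = H·P̄·Hᵀ + R = [746 141; 141 37]
K = P̄·Hᵀ·S⁻¹ = [428/1103 -1005/1103; -564/7721 -4737/7721]
x' − x̄ = [4540/1103, -30228/7721] = K·y
y = (KᵀK)⁻¹·Kᵀ·(x' − x̄) = [20, 4]
z = y + H·x̄ = [20, 4] + [-21, -1] = [-1, 3]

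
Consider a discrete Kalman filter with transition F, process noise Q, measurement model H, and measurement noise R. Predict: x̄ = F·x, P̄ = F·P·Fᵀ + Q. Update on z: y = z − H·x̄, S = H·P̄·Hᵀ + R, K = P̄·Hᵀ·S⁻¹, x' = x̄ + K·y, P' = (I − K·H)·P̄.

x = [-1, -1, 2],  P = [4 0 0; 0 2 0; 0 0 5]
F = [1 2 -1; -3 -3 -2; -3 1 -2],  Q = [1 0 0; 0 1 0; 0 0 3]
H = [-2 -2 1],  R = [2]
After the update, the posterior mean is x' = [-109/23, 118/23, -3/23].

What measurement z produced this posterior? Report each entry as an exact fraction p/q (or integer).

x̄ = F·x = [-5, 2, -2]
P̄ = F·P·Fᵀ + Q = [18 -14 2; -14 75 50; 2 50 61]
S = H·P̄·Hᵀ + R = [115]
K = P̄·Hᵀ·S⁻¹ = [-6/115; -72/115; -43/115]
x' − x̄ = [6/23, 72/23, 43/23] = K·y
y = (KᵀK)⁻¹·Kᵀ·(x' − x̄) = [-5]
z = y + H·x̄ = [-5] + [4] = [-1]

z = [-1]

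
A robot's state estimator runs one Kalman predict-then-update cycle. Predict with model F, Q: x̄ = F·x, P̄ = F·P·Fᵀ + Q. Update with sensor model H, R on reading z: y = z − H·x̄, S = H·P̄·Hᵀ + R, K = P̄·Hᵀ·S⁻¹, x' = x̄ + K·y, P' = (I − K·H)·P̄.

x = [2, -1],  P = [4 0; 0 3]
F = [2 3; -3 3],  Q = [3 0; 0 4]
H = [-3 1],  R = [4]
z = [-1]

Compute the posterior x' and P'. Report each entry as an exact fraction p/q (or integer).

x' = [-1018/467, -3565/467]
P' = [3257/467 9231/467; 9231/467 27925/467]

x̄ = F·x = [1, -9]
P̄ = F·P·Fᵀ + Q = [46 3; 3 67]
y = z − H·x̄ = [11]
S = H·P̄·Hᵀ + R = [467]
K = P̄·Hᵀ·S⁻¹ = [-135/467; 58/467]
x' = x̄ + K·y = [-1018/467, -3565/467]
P' = (I − K·H)·P̄ = [3257/467 9231/467; 9231/467 27925/467]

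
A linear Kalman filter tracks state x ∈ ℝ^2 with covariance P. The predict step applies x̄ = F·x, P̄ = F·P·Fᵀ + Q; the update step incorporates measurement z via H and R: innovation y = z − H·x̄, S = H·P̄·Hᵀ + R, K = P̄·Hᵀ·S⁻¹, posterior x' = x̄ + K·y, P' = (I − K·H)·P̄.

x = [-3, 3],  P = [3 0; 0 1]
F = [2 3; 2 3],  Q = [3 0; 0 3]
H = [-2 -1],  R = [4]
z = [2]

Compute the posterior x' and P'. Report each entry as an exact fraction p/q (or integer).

x̄ = F·x = [3, 3]
P̄ = F·P·Fᵀ + Q = [24 21; 21 24]
y = z − H·x̄ = [11]
S = H·P̄·Hᵀ + R = [208]
K = P̄·Hᵀ·S⁻¹ = [-69/208; -33/104]
x' = x̄ + K·y = [-135/208, -51/104]
P' = (I − K·H)·P̄ = [231/208 -93/104; -93/104 159/52]

x' = [-135/208, -51/104]
P' = [231/208 -93/104; -93/104 159/52]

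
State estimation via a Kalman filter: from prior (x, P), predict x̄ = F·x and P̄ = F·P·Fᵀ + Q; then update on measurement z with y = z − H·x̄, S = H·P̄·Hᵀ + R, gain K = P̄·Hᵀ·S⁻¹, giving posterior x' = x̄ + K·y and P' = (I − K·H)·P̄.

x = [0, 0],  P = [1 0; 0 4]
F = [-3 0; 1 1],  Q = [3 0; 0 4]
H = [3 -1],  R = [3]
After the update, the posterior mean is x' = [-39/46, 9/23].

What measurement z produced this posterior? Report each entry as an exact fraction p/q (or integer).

z = [-3]

x̄ = F·x = [0, 0]
P̄ = F·P·Fᵀ + Q = [12 -3; -3 9]
S = H·P̄·Hᵀ + R = [138]
K = P̄·Hᵀ·S⁻¹ = [13/46; -3/23]
x' − x̄ = [-39/46, 9/23] = K·y
y = (KᵀK)⁻¹·Kᵀ·(x' − x̄) = [-3]
z = y + H·x̄ = [-3] + [0] = [-3]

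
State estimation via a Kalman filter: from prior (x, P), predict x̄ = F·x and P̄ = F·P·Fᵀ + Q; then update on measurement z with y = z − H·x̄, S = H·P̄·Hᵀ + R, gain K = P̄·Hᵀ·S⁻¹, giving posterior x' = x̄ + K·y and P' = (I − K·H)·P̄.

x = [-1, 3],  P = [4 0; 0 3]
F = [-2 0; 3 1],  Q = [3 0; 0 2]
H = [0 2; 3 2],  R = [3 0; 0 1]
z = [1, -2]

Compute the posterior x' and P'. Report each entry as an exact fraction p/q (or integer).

x̄ = F·x = [2, 0]
P̄ = F·P·Fᵀ + Q = [19 -24; -24 41]
y = z − H·x̄ = [1, -8]
S = H·P̄·Hᵀ + R = [167 20; 20 48]
K = P̄·Hᵀ·S⁻¹ = [-621/1904 2463/7616; 467/952 15/3808]
x' = x̄ + K·y = [-1739/1904, 437/952]
P' = (I − K·H)·P̄ = [3305/7616 -1863/3808; -1863/3808 1401/1904]

x' = [-1739/1904, 437/952]
P' = [3305/7616 -1863/3808; -1863/3808 1401/1904]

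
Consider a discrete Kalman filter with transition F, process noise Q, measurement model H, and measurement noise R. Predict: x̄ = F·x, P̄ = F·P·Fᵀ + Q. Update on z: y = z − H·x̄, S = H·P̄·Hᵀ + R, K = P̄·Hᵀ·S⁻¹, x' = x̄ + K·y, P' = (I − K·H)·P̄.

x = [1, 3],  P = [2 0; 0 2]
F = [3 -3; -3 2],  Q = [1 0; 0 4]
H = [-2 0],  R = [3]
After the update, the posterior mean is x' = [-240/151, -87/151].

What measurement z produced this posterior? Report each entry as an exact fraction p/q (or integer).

z = [3]

x̄ = F·x = [-6, 3]
P̄ = F·P·Fᵀ + Q = [37 -30; -30 30]
S = H·P̄·Hᵀ + R = [151]
K = P̄·Hᵀ·S⁻¹ = [-74/151; 60/151]
x' − x̄ = [666/151, -540/151] = K·y
y = (KᵀK)⁻¹·Kᵀ·(x' − x̄) = [-9]
z = y + H·x̄ = [-9] + [12] = [3]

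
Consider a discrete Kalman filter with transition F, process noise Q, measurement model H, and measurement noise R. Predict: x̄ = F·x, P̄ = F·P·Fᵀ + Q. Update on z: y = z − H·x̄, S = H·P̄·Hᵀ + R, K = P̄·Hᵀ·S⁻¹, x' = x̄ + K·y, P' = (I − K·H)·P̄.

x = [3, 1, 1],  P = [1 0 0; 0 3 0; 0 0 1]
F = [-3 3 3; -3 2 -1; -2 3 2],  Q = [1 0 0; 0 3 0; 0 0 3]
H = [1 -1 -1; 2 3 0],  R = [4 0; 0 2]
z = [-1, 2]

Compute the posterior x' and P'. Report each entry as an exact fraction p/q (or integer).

x' = [38413/11060, -4604/2765, 61501/11060]
P' = [47301/11060 -7328/2765 56577/11060; -7328/2765 5126/2765 -9046/2765; 56577/11060 -9046/2765 92149/11060]

x̄ = F·x = [-3, -8, -1]
P̄ = F·P·Fᵀ + Q = [46 24 39; 24 25 22; 39 22 38]
y = z − H·x̄ = [-7, 32]
S = H·P̄·Hᵀ + R = [31 -103; -103 699]
K = P̄·Hᵀ·S⁻¹ = [5009/11060 3333/11060; -852/2765 361/2765; 153/11060 2301/11060]
x' = x̄ + K·y = [38413/11060, -4604/2765, 61501/11060]
P' = (I − K·H)·P̄ = [47301/11060 -7328/2765 56577/11060; -7328/2765 5126/2765 -9046/2765; 56577/11060 -9046/2765 92149/11060]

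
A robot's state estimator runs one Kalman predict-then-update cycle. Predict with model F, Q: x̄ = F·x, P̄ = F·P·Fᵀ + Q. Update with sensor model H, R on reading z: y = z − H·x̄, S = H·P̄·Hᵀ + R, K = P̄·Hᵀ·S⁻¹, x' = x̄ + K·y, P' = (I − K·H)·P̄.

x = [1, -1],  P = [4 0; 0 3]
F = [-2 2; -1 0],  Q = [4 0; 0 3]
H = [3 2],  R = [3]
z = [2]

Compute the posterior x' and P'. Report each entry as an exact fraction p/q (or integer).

x̄ = F·x = [-4, -1]
P̄ = F·P·Fᵀ + Q = [32 8; 8 7]
y = z − H·x̄ = [16]
S = H·P̄·Hᵀ + R = [415]
K = P̄·Hᵀ·S⁻¹ = [112/415; 38/415]
x' = x̄ + K·y = [132/415, 193/415]
P' = (I − K·H)·P̄ = [736/415 -936/415; -936/415 1461/415]

x' = [132/415, 193/415]
P' = [736/415 -936/415; -936/415 1461/415]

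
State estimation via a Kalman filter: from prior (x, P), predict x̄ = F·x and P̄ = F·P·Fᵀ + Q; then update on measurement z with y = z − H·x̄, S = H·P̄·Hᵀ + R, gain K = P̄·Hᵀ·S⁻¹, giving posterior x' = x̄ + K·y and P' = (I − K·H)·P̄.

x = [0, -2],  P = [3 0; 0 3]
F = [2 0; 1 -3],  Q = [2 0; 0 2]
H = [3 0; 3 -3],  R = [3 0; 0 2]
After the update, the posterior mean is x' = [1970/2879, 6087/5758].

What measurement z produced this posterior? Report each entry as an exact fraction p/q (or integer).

x̄ = F·x = [0, 6]
P̄ = F·P·Fᵀ + Q = [14 6; 6 32]
S = H·P̄·Hᵀ + R = [129 72; 72 308]
K = P̄·Hᵀ·S⁻¹ = [934/2879 6/2879; 930/2879 -1893/5758]
x' − x̄ = [1970/2879, -28461/5758] = K·y
y = (KᵀK)⁻¹·Kᵀ·(x' − x̄) = [2, 17]
z = y + H·x̄ = [2, 17] + [0, -18] = [2, -1]

z = [2, -1]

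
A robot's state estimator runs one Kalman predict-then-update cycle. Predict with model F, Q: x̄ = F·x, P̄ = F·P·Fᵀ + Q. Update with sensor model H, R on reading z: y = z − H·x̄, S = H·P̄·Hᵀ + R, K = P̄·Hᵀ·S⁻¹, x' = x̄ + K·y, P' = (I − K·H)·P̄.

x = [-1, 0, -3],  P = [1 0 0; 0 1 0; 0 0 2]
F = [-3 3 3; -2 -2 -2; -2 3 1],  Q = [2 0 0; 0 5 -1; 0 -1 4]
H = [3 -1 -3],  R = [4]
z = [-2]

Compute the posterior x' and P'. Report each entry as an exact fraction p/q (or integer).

x̄ = F·x = [-6, 8, -1]
P̄ = F·P·Fᵀ + Q = [38 -12 21; -12 21 -7; 21 -7 19]
y = z − H·x̄ = [21]
S = H·P̄·Hᵀ + R = [190]
K = P̄·Hᵀ·S⁻¹ = [63/190; -18/95; 13/190]
x' = x̄ + K·y = [183/190, 382/95, 83/190]
P' = (I − K·H)·P̄ = [3251/190 -6/95 3171/190; -6/95 1347/95 -431/95; 3171/190 -431/95 3441/190]

x' = [183/190, 382/95, 83/190]
P' = [3251/190 -6/95 3171/190; -6/95 1347/95 -431/95; 3171/190 -431/95 3441/190]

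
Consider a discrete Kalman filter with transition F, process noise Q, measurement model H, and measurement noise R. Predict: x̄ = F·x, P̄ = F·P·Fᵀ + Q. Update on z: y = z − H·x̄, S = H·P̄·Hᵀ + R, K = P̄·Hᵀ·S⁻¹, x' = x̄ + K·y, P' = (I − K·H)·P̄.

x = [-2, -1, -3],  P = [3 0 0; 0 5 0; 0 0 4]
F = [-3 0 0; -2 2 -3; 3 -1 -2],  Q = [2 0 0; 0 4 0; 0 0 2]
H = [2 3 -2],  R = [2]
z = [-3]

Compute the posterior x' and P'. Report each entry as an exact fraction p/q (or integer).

x' = [520/723, 1973/723, 4541/723]
P' = [7189/723 -8566/723 -5743/723; -8566/723 18256/723 18688/723; -5743/723 18688/723 22372/723]

x̄ = F·x = [6, 11, 1]
P̄ = F·P·Fᵀ + Q = [29 18 -27; 18 72 -4; -27 -4 50]
y = z − H·x̄ = [-46]
S = H·P̄·Hᵀ + R = [1446]
K = P̄·Hᵀ·S⁻¹ = [83/723; 130/723; -83/723]
x' = x̄ + K·y = [520/723, 1973/723, 4541/723]
P' = (I − K·H)·P̄ = [7189/723 -8566/723 -5743/723; -8566/723 18256/723 18688/723; -5743/723 18688/723 22372/723]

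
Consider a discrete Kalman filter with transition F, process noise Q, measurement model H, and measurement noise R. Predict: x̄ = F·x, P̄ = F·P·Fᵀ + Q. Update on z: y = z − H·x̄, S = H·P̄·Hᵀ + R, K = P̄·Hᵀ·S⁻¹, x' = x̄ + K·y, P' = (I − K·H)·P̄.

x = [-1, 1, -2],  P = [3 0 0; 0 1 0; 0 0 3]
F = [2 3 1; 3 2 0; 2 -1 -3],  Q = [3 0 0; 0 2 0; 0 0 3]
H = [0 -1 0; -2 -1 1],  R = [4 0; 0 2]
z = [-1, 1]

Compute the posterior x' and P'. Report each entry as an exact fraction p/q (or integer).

x̄ = F·x = [-1, -1, 3]
P̄ = F·P·Fᵀ + Q = [27 24 0; 24 33 16; 0 16 43]
y = z − H·x̄ = [-2, -5]
S = H·P̄·Hᵀ + R = [37 65; 65 250]
K = P̄·Hᵀ·S⁻¹ = [-62/335 -442/1675; -161/201 -52/1005; -1151/1005 2039/5025]
x' = x̄ + K·y = [231/335, 173/201, 3278/1005]
P' = (I − K·H)·P̄ = [3309/1675 248/335 6974/1675; 248/335 644/201 4604/1005; 6974/1675 4604/1005 68942/5025]

x' = [231/335, 173/201, 3278/1005]
P' = [3309/1675 248/335 6974/1675; 248/335 644/201 4604/1005; 6974/1675 4604/1005 68942/5025]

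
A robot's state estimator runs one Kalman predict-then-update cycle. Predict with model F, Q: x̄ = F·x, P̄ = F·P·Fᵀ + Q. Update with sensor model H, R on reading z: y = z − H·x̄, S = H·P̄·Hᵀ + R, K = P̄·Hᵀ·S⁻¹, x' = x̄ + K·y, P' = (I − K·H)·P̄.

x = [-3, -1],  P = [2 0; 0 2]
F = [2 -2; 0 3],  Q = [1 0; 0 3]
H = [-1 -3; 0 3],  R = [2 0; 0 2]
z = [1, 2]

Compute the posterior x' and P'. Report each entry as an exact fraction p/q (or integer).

x̄ = F·x = [-4, -3]
P̄ = F·P·Fᵀ + Q = [17 -12; -12 21]
y = z − H·x̄ = [-12, 11]
S = H·P̄·Hᵀ + R = [136 -153; -153 191]
K = P̄·Hᵀ·S⁻¹ = [-1879/2567 -117/151; -6/151 45/151]
x' = x̄ + K·y = [-9599/2567, 114/151]
P' = (I − K·H)·P̄ = [7736/2567 -78/151; -78/151 30/151]

x' = [-9599/2567, 114/151]
P' = [7736/2567 -78/151; -78/151 30/151]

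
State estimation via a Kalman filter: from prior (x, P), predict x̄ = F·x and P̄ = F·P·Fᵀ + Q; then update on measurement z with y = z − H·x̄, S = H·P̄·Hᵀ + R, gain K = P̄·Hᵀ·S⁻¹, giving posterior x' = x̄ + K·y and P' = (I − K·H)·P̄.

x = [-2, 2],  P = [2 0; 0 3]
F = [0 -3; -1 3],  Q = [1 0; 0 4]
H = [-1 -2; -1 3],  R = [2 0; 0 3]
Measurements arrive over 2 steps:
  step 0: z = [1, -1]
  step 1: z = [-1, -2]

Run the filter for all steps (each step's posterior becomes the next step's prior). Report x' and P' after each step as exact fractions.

step 0: x' = [-175/6011, -1961/6011], P' = [6018/6011 -162/6011; -162/6011 1173/6011]
step 1: x' = [491813/413929, -857465/3725361], P' = [325542/413929 -7362/413929; -7362/413929 721291/3725361]

step 0: x̄ = F·x = [-6, 8]
step 0: P̄ = F·P·Fᵀ + Q = [28 -27; -27 33]
step 0: y = z − H·x̄ = [11, -31]
step 0: S = H·P̄·Hᵀ + R = [54 -143; -143 490]
step 0: K = P̄·Hᵀ·S⁻¹ = [-2847/6011 -2168/6011; -1092/6011 1227/6011]
step 0: x' = x̄ + K·y = [-175/6011, -1961/6011]
step 0: P' = (I − K·H)·P̄ = [6018/6011 -162/6011; -162/6011 1173/6011]
step 1: x̄ = F·x = [5883/6011, -5708/6011]
step 1: P̄ = F·P·Fᵀ + Q = [16568/6011 -11043/6011; -11043/6011 41591/6011]
step 1: y = z − H·x̄ = [-11544/6011, 10985/6011]
step 1: S = H·P̄·Hᵀ + R = [150782/6011 -221935/6011; -221935/6011 475178/6011]
step 1: K = P̄·Hᵀ·S⁻¹ = [-155409/413929 -115876/413929; -688162/3725361 743377/3725361]
step 1: x' = x̄ + K·y = [491813/413929, -857465/3725361]
step 1: P' = (I − K·H)·P̄ = [325542/413929 -7362/413929; -7362/413929 721291/3725361]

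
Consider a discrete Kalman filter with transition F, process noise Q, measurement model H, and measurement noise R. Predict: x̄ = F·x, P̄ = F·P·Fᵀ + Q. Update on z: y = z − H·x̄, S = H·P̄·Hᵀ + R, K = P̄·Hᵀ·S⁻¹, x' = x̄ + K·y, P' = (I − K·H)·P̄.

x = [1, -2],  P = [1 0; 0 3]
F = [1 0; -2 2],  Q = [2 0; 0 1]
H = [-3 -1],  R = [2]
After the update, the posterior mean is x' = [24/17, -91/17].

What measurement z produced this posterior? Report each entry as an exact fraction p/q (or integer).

x̄ = F·x = [1, -6]
P̄ = F·P·Fᵀ + Q = [3 -2; -2 17]
S = H·P̄·Hᵀ + R = [34]
K = P̄·Hᵀ·S⁻¹ = [-7/34; -11/34]
x' − x̄ = [7/17, 11/17] = K·y
y = (KᵀK)⁻¹·Kᵀ·(x' − x̄) = [-2]
z = y + H·x̄ = [-2] + [3] = [1]

z = [1]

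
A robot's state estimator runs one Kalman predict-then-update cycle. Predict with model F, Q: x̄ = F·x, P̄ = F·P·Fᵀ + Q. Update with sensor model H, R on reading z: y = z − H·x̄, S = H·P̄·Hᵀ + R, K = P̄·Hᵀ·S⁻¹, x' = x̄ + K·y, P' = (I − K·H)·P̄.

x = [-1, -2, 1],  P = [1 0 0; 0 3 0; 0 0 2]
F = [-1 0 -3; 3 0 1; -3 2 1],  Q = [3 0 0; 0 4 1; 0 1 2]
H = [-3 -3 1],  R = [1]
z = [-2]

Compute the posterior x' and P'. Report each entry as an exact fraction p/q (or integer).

x' = [86/251, -166/251, -728/251]
P' = [3758/251 -3267/251 1431/251; -3267/251 3189/251 -258/251; 1431/251 -258/251 3571/251]

x̄ = F·x = [-2, -2, 0]
P̄ = F·P·Fᵀ + Q = [22 -9 -3; -9 15 -6; -3 -6 25]
y = z − H·x̄ = [-14]
S = H·P̄·Hᵀ + R = [251]
K = P̄·Hᵀ·S⁻¹ = [-42/251; -24/251; 52/251]
x' = x̄ + K·y = [86/251, -166/251, -728/251]
P' = (I − K·H)·P̄ = [3758/251 -3267/251 1431/251; -3267/251 3189/251 -258/251; 1431/251 -258/251 3571/251]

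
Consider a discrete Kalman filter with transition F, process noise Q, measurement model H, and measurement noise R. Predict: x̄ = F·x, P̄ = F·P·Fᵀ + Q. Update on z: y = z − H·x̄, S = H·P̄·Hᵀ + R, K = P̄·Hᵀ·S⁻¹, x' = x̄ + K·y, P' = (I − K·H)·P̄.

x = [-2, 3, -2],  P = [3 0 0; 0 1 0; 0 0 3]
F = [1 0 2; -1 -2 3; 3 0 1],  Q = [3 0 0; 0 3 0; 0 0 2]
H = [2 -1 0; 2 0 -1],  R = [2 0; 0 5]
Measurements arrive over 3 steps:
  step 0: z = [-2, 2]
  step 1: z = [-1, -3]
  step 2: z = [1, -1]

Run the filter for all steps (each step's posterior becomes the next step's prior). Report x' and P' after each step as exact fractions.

step 0: x' = [-3072/785, -4622/785, -7204/785], P' = [2958/785 5398/785 4551/785; 5398/785 33794/2355 8106/785; 4551/785 8106/785 9872/785]
step 1: x' = [-2438704/607969, -172861853/24926729, -106975096/24926729], P' = [2245921/607969 4162532/607969 3065687/607969; 4162532/607969 363224682/24926729 227515214/24926729; 3065687/607969 227515214/24926729 242619994/24926729]
step 2: x' = [-139410423446/223022389943, -421090529621/223022389943, -227550606504/223022389943], P' = [781147022408/223022389943 1440856343280/223022389943 1069318079426/223022389943; 1440856343280/223022389943 3076901617150/223022389943 1923561170210/223022389943; 1069318079426/223022389943 1923561170210/223022389943 2101291088637/223022389943]

step 0: x̄ = F·x = [-6, -10, -8]
step 0: P̄ = F·P·Fᵀ + Q = [18 15 15; 15 37 0; 15 0 32]
step 0: y = z − H·x̄ = [0, 6]
step 0: S = H·P̄·Hᵀ + R = [51 12; 12 49]
step 0: K = P̄·Hᵀ·S⁻¹ = [259/785 273/785; -703/2355 538/785; 498/785 -154/785]
step 0: x' = x̄ + K·y = [-3072/785, -4622/785, -7204/785]
step 0: P' = (I − K·H)·P̄ = [2958/785 5398/785 4551/785; 5398/785 33794/2355 8106/785; 4551/785 8106/785 9872/785]
step 1: x̄ = F·x = [-3496/157, -9296/785, -3284/157]
step 1: P̄ = F·P·Fᵀ + Q = [12601/157 3521/157 12095/157; 3521/157 108701/2355 1710/157; 12095/157 1710/157 13074/157]
step 1: y = z − H·x̄ = [24879/785, 3237/157]
step 1: S = H·P̄·Hᵀ + R = [658211/2355 20882/157; 20882/157 15883/157]
step 1: K = P̄·Hᵀ·S⁻¹ = [164655/607969 285231/607969; -10948529/24926729 22762482/24926729; 11935560/24926729 1753268/24926729]
step 1: x' = x̄ + K·y = [-2438704/607969, -172861853/24926729, -106975096/24926729]
step 1: P' = (I − K·H)·P̄ = [2245921/607969 4162532/607969 3065687/607969; 4162532/607969 363224682/24926729 227515214/24926729; 3065687/607969 227515214/24926729 242619994/24926729]
step 2: x̄ = F·x = [-313937056/24926729, 124785282/24926729, -406935688/24926729]
step 2: P̄ = F·P·Fᵀ + Q = [1640115592/24926729 237941890/24926729 1641340440/24926729; 237941890/24926729 1001655300/24926729 -21856265/24926729; 1641340440/24926729 -21856265/24926729 1875377303/24926729]
step 2: y = z − H·x̄ = [777586123/24926729, 196011695/24926729]
step 2: S = H·P̄·Hᵀ + R = [6660203566/24926729 2780041443/24926729; 2780041443/24926729 1995111556/24926729]
step 2: K = P̄·Hᵀ·S⁻¹ = [60718850768/223022389943 98595193078/223022389943; -97594465295/223022389943 191630303270/223022389943; 107537494321/223022389943 7469014043/223022389943]
step 2: x' = x̄ + K·y = [-139410423446/223022389943, -421090529621/223022389943, -227550606504/223022389943]
step 2: P' = (I − K·H)·P̄ = [781147022408/223022389943 1440856343280/223022389943 1069318079426/223022389943; 1440856343280/223022389943 3076901617150/223022389943 1923561170210/223022389943; 1069318079426/223022389943 1923561170210/223022389943 2101291088637/223022389943]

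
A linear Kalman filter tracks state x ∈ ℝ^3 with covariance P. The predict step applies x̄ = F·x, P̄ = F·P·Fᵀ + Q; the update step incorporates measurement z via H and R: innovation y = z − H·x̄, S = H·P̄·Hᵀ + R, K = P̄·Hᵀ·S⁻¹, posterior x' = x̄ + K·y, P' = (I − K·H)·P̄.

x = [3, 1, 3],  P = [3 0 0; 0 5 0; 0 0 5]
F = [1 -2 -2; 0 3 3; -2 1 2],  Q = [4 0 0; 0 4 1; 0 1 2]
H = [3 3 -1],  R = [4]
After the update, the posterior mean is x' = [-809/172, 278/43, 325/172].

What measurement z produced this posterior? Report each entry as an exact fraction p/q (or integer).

z = [3]

x̄ = F·x = [-5, 12, 1]
P̄ = F·P·Fᵀ + Q = [47 -60 -36; -60 94 46; -36 46 39]
S = H·P̄·Hᵀ + R = [172]
K = P̄·Hᵀ·S⁻¹ = [-3/172; 14/43; -9/172]
x' − x̄ = [51/172, -238/43, 153/172] = K·y
y = (KᵀK)⁻¹·Kᵀ·(x' − x̄) = [-17]
z = y + H·x̄ = [-17] + [20] = [3]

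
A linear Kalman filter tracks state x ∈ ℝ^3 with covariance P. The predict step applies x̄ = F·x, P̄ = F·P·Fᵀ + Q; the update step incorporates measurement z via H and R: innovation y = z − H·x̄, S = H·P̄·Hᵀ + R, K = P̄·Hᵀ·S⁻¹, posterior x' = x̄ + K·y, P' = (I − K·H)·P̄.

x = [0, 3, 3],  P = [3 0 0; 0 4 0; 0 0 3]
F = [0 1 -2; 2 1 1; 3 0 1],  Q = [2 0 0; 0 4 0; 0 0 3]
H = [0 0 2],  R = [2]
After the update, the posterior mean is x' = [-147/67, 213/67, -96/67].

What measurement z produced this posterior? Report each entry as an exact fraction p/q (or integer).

z = [-3]

x̄ = F·x = [-3, 6, 3]
P̄ = F·P·Fᵀ + Q = [18 -2 -6; -2 23 21; -6 21 33]
S = H·P̄·Hᵀ + R = [134]
K = P̄·Hᵀ·S⁻¹ = [-6/67; 21/67; 33/67]
x' − x̄ = [54/67, -189/67, -297/67] = K·y
y = (KᵀK)⁻¹·Kᵀ·(x' − x̄) = [-9]
z = y + H·x̄ = [-9] + [6] = [-3]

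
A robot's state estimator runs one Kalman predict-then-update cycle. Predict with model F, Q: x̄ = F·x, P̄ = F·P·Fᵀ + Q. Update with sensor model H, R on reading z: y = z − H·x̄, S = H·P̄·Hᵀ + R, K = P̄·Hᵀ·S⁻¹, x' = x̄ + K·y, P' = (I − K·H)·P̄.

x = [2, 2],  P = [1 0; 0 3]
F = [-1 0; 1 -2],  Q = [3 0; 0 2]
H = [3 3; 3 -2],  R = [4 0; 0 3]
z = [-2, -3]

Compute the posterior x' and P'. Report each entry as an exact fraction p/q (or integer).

x̄ = F·x = [-2, -2]
P̄ = F·P·Fᵀ + Q = [4 -1; -1 15]
y = z − H·x̄ = [10, -1]
S = H·P̄·Hᵀ + R = [157 -57; -57 111]
K = P̄·Hᵀ·S⁻¹ = [599/4726 2711/14178; 927/4726 -929/4726]
x' = x̄ + K·y = [-13097/14178, 747/4726]
P' = (I − K·H)·P̄ = [2585/14178 -63/4726; -63/4726 1299/4726]

x' = [-13097/14178, 747/4726]
P' = [2585/14178 -63/4726; -63/4726 1299/4726]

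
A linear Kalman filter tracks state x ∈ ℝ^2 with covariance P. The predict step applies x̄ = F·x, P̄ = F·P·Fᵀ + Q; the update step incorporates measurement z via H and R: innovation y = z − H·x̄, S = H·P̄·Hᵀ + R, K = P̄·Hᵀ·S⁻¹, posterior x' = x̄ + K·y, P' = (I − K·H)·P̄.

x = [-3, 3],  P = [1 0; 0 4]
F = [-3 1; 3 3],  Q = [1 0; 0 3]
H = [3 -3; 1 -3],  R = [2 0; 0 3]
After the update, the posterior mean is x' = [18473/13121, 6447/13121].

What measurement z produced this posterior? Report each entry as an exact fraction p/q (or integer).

z = [2, 1]

x̄ = F·x = [12, 0]
P̄ = F·P·Fᵀ + Q = [14 3; 3 48]
S = H·P̄·Hᵀ + R = [506 438; 438 431]
K = P̄·Hᵀ·S⁻¹ = [12033/26242 -5962/13121; 3573/26242 -6108/13121]
x' − x̄ = [-138979/13121, 6447/13121] = K·y
y = (KᵀK)⁻¹·Kᵀ·(x' − x̄) = [-34, -11]
z = y + H·x̄ = [-34, -11] + [36, 12] = [2, 1]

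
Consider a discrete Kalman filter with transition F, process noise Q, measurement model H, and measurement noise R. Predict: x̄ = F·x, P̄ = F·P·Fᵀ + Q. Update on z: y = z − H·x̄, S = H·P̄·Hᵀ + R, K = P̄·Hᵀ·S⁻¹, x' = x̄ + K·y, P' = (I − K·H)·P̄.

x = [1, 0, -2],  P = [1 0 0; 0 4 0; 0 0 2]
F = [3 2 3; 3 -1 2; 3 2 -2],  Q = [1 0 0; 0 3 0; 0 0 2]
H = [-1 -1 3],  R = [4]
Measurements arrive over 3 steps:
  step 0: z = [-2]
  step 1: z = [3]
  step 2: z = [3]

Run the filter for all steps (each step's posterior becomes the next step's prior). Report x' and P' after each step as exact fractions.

step 0: x̄ = F·x = [-3, -1, 7]
step 0: P̄ = F·P·Fᵀ + Q = [44 13 13; 13 24 -7; 13 -7 35]
step 0: y = z − H·x̄ = [-27]
step 0: S = H·P̄·Hᵀ + R = [377]
step 0: K = P̄·Hᵀ·S⁻¹ = [-18/377; -2/13; 99/377]
step 0: x' = x̄ + K·y = [-645/377, 41/13, -34/377]
step 0: P' = (I − K·H)·P̄ = [16264/377 133/13 6683/377; 133/13 196/13 107/13; 6683/377 107/13 3394/377]
step 1: x̄ = F·x = [341/377, -3192/377, 511/377]
step 1: P̄ = F·P·Fᵀ + Q = [403849/377 270291/377 221287/377; 270291/377 211409/377 151621/377; 221287/377 151621/377 124706/377]
step 1: y = z − H·x̄ = [-3253/377]
step 1: S = H·P̄·Hᵀ + R = [42254/377]
step 1: K = P̄·Hᵀ·S⁻¹ = [-10279/42254; -47/74; 605/21127]
step 1: x' = x̄ + K·y = [126913/42254, -221/74, 23416/21127]
step 1: P' = (I − K·H)·P̄ = [44982965/42254 51773/74 12417372/21127; 51773/74 38151/74 14956/37; 12417372/21127 14956/37 6986556/21127]
step 2: x̄ = F·x = [268853/42254, 300297/21127, 34693/42254]
step 2: P̄ = F·P·Fᵀ + Q = [1624514843/42254 461702488/21127 871557229/42254; 461702488/21127 267486869/21127 248275728/21127; 871557229/42254 248275728/21127 468054177/42254]
step 2: y = z − H·x̄ = [446065/21127]
step 2: S = H·P̄·Hᵀ + R = [5151516/21127]
step 2: K = P̄·Hᵀ·S⁻¹ = [16687967/2575758; 5212609/1717172; 18026923/5151516]
step 2: x' = x̄ + K·y = [184365223/1287879, 134464147/1717172, 384841207/5151516]
step 2: P' = (I − K·H)·P̄ = [72665407597/2575758 14645877095/858586 19444965125/1287879; 14645877095/858586 17882665975/1717172 15731756867/1717172; 19444965125/1287879 15731756867/1717172 41682412931/5151516]

step 0: x' = [-645/377, 41/13, -34/377], P' = [16264/377 133/13 6683/377; 133/13 196/13 107/13; 6683/377 107/13 3394/377]
step 1: x' = [126913/42254, -221/74, 23416/21127], P' = [44982965/42254 51773/74 12417372/21127; 51773/74 38151/74 14956/37; 12417372/21127 14956/37 6986556/21127]
step 2: x' = [184365223/1287879, 134464147/1717172, 384841207/5151516], P' = [72665407597/2575758 14645877095/858586 19444965125/1287879; 14645877095/858586 17882665975/1717172 15731756867/1717172; 19444965125/1287879 15731756867/1717172 41682412931/5151516]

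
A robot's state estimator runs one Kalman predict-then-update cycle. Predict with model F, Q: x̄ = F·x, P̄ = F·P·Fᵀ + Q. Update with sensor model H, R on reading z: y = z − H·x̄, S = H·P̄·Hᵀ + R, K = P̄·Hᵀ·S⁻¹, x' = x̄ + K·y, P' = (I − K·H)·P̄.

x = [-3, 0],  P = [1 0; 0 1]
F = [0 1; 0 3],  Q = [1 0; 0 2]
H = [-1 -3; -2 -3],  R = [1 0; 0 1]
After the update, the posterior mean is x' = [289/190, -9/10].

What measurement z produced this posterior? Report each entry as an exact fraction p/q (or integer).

z = [3, -2]

x̄ = F·x = [0, 0]
P̄ = F·P·Fᵀ + Q = [2 3; 3 11]
S = H·P̄·Hᵀ + R = [120 130; 130 144]
K = P̄·Hᵀ·S⁻¹ = [53/190 -13/38; -3/10 0]
x' − x̄ = [289/190, -9/10] = K·y
y = (KᵀK)⁻¹·Kᵀ·(x' − x̄) = [3, -2]
z = y + H·x̄ = [3, -2] + [0, 0] = [3, -2]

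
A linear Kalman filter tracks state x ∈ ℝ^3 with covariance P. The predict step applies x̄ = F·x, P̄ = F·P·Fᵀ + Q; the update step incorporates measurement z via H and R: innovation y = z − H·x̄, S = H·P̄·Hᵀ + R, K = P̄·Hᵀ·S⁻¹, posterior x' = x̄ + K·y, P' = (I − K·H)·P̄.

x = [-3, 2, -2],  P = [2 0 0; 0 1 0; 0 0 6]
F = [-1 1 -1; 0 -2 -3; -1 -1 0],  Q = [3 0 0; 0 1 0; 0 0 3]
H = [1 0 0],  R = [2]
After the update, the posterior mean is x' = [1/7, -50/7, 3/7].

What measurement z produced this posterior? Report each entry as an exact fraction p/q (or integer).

x̄ = F·x = [7, 2, 1]
P̄ = F·P·Fᵀ + Q = [12 16 1; 16 59 2; 1 2 6]
S = H·P̄·Hᵀ + R = [14]
K = P̄·Hᵀ·S⁻¹ = [6/7; 8/7; 1/14]
x' − x̄ = [-48/7, -64/7, -4/7] = K·y
y = (KᵀK)⁻¹·Kᵀ·(x' − x̄) = [-8]
z = y + H·x̄ = [-8] + [7] = [-1]

z = [-1]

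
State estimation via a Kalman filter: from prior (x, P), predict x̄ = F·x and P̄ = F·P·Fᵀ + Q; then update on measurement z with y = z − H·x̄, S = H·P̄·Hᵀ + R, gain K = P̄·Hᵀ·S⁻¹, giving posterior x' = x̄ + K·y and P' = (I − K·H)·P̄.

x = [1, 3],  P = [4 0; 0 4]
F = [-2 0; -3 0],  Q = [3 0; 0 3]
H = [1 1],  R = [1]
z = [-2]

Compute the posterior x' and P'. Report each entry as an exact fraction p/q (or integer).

x̄ = F·x = [-2, -3]
P̄ = F·P·Fᵀ + Q = [19 24; 24 39]
y = z − H·x̄ = [3]
S = H·P̄·Hᵀ + R = [107]
K = P̄·Hᵀ·S⁻¹ = [43/107; 63/107]
x' = x̄ + K·y = [-85/107, -132/107]
P' = (I − K·H)·P̄ = [184/107 -141/107; -141/107 204/107]

x' = [-85/107, -132/107]
P' = [184/107 -141/107; -141/107 204/107]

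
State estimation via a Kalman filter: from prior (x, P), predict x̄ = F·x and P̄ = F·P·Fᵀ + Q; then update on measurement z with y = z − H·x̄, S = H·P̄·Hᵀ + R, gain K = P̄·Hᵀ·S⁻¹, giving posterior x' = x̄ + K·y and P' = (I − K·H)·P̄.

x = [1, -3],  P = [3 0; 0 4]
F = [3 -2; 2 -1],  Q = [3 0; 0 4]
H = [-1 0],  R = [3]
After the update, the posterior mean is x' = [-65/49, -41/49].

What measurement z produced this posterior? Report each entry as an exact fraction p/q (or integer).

x̄ = F·x = [9, 5]
P̄ = F·P·Fᵀ + Q = [46 26; 26 20]
S = H·P̄·Hᵀ + R = [49]
K = P̄·Hᵀ·S⁻¹ = [-46/49; -26/49]
x' − x̄ = [-506/49, -286/49] = K·y
y = (KᵀK)⁻¹·Kᵀ·(x' − x̄) = [11]
z = y + H·x̄ = [11] + [-9] = [2]

z = [2]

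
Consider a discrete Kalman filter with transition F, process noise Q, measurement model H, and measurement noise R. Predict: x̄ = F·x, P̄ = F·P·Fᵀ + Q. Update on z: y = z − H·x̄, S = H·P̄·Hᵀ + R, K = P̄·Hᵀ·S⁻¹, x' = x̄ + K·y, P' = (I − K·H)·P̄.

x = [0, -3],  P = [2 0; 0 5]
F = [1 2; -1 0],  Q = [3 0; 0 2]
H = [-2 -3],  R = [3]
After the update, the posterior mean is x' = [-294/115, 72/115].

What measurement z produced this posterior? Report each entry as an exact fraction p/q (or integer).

z = [3]

x̄ = F·x = [-6, 0]
P̄ = F·P·Fᵀ + Q = [25 -2; -2 4]
S = H·P̄·Hᵀ + R = [115]
K = P̄·Hᵀ·S⁻¹ = [-44/115; -8/115]
x' − x̄ = [396/115, 72/115] = K·y
y = (KᵀK)⁻¹·Kᵀ·(x' − x̄) = [-9]
z = y + H·x̄ = [-9] + [12] = [3]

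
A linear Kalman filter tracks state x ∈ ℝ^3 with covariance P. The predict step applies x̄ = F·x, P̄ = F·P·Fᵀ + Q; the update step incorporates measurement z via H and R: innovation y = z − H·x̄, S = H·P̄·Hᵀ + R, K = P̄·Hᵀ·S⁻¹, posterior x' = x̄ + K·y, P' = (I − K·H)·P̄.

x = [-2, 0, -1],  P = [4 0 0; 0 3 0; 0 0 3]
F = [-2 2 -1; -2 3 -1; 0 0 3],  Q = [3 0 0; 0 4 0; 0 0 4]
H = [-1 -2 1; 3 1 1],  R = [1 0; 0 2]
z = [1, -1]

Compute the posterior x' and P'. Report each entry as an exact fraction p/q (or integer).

x̄ = F·x = [5, 5, -3]
P̄ = F·P·Fᵀ + Q = [34 37 -9; 37 50 -9; -9 -9 31]
y = z − H·x̄ = [19, -18]
S = H·P̄·Hᵀ + R = [468 -439; -439 539]
K = P̄·Hᵀ·S⁻¹ = [-5993/59531 9477/59531; -11966/59531 7042/59531; 29067/59531 23122/59531]
x' = x̄ + K·y = [13202/59531, -56455/59531, -42516/59531]
P' = (I − K·H)·P̄ = [90863/59531 -112835/59531 -140800/59531; -112835/59531 159130/59531 193459/59531; -140800/59531 193459/59531 275185/59531]

x' = [13202/59531, -56455/59531, -42516/59531]
P' = [90863/59531 -112835/59531 -140800/59531; -112835/59531 159130/59531 193459/59531; -140800/59531 193459/59531 275185/59531]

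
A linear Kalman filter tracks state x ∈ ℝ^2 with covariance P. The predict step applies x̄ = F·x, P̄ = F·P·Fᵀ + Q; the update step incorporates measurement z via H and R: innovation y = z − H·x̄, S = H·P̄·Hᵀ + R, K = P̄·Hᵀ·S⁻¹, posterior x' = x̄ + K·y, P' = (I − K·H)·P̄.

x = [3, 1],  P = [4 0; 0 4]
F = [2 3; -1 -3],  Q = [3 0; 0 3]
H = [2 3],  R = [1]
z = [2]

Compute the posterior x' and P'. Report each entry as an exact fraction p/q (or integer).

x̄ = F·x = [9, -6]
P̄ = F·P·Fᵀ + Q = [55 -44; -44 43]
y = z − H·x̄ = [2]
S = H·P̄·Hᵀ + R = [80]
K = P̄·Hᵀ·S⁻¹ = [-11/40; 41/80]
x' = x̄ + K·y = [169/20, -199/40]
P' = (I − K·H)·P̄ = [979/20 -1309/40; -1309/40 1759/80]

x' = [169/20, -199/40]
P' = [979/20 -1309/40; -1309/40 1759/80]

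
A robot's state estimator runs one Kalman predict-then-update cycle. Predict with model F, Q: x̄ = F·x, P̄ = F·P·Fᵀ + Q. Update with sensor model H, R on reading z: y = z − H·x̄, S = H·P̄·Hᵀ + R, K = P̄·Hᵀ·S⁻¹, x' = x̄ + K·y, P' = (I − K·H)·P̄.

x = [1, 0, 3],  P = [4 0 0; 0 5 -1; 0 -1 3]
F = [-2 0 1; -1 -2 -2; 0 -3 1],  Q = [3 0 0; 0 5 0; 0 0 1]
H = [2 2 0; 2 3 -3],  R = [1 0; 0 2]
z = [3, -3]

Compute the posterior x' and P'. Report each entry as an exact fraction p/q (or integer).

x' = [4744/1129, -263953/97094, 107647/97094]
P' = [12744/1129 -12631/1129 -4141/1129; -12631/1129 1100697/97094 376979/97094; -4141/1129 376979/97094 161141/97094]

x̄ = F·x = [1, -7, 3]
P̄ = F·P·Fᵀ + Q = [22 4 6; 4 33 20; 6 20 55]
y = z − H·x̄ = [15, 25]
S = H·P̄·Hᵀ + R = [253 170; 170 498]
K = P̄·Hᵀ·S⁻¹ = [226/1129 9/1129; 14431/48547 -689/97094; 20853/48547 -32369/97094]
x' = x̄ + K·y = [4744/1129, -263953/97094, 107647/97094]
P' = (I − K·H)·P̄ = [12744/1129 -12631/1129 -4141/1129; -12631/1129 1100697/97094 376979/97094; -4141/1129 376979/97094 161141/97094]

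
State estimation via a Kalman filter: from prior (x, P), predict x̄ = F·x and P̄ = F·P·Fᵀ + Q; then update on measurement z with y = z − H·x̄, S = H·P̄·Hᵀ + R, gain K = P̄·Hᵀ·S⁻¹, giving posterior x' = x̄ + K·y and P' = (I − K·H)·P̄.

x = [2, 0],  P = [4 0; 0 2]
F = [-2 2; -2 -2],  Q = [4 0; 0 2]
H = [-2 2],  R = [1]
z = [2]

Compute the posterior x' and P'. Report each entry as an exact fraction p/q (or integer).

x̄ = F·x = [-4, -4]
P̄ = F·P·Fᵀ + Q = [28 8; 8 26]
y = z − H·x̄ = [2]
S = H·P̄·Hᵀ + R = [153]
K = P̄·Hᵀ·S⁻¹ = [-40/153; 4/17]
x' = x̄ + K·y = [-692/153, -60/17]
P' = (I − K·H)·P̄ = [2684/153 296/17; 296/17 298/17]

x' = [-692/153, -60/17]
P' = [2684/153 296/17; 296/17 298/17]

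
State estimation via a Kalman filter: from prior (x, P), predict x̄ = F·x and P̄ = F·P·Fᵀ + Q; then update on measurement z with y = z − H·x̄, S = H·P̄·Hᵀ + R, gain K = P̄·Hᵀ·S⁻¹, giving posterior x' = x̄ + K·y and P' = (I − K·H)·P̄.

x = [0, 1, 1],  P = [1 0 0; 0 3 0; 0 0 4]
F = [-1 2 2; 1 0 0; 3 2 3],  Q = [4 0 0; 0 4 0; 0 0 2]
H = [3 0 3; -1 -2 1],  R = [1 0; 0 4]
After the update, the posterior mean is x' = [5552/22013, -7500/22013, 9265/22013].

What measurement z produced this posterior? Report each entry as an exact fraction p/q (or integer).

z = [2, 1]

x̄ = F·x = [4, 0, 5]
P̄ = F·P·Fᵀ + Q = [33 -1 33; -1 5 3; 33 3 59]
S = H·P̄·Hᵀ + R = [1423 66; 66 34]
K = P̄·Hᵀ·S⁻¹ = [3300/22013 -5111/22013; 300/22013 -4467/22013; 4032/22013 5122/22013]
x' − x̄ = [-82500/22013, -7500/22013, -100800/22013] = K·y
y = (KᵀK)⁻¹·Kᵀ·(x' − x̄) = [-25, 0]
z = y + H·x̄ = [-25, 0] + [27, 1] = [2, 1]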